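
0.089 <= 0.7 True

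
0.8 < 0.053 False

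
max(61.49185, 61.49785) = 61.49785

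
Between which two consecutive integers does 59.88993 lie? 59 and 60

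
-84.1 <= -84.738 False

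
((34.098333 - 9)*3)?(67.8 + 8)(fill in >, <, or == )<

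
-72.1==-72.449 False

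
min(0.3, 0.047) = 0.047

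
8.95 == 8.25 False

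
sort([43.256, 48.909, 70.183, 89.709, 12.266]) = [12.266, 43.256, 48.909, 70.183, 89.709]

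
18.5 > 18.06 True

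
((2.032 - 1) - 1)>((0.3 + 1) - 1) False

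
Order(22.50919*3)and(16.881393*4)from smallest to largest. (16.881393*4), (22.50919*3)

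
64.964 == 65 False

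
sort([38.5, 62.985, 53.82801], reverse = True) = [62.985, 53.82801, 38.5]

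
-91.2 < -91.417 False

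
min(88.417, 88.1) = 88.1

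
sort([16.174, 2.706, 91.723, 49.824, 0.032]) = [0.032, 2.706, 16.174, 49.824, 91.723]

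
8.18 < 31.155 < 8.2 False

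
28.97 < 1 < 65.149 False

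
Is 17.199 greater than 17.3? No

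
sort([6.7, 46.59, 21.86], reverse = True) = [46.59, 21.86, 6.7]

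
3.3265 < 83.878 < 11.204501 False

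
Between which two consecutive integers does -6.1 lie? -7 and -6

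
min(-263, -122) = -263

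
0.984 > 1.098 False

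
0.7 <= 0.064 False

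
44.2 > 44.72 False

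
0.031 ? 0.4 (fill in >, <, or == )<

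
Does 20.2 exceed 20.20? No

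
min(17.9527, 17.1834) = 17.1834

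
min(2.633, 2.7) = 2.633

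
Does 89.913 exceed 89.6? Yes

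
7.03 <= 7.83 True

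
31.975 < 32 True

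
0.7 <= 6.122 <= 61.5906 True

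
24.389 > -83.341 True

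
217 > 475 False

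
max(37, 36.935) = 37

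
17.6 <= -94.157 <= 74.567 False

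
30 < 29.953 False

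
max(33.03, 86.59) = 86.59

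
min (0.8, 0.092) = 0.092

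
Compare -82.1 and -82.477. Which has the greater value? -82.1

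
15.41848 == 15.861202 False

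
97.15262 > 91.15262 True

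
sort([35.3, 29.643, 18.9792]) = [18.9792, 29.643, 35.3]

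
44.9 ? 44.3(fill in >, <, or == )>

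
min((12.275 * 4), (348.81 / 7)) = 49.1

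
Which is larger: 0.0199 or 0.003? 0.0199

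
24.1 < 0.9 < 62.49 False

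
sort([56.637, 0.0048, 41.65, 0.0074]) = [0.0048, 0.0074, 41.65, 56.637]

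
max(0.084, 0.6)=0.6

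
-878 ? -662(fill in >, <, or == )<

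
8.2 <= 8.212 True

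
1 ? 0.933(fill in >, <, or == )>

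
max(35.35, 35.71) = 35.71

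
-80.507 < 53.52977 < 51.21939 False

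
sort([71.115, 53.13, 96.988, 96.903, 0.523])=[0.523, 53.13, 71.115, 96.903, 96.988]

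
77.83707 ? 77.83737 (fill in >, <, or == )<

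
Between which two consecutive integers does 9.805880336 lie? 9 and 10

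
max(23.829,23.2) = 23.829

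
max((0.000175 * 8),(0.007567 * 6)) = 0.045402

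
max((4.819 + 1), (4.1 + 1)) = 5.819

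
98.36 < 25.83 False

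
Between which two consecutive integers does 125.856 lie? 125 and 126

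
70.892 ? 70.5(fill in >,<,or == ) >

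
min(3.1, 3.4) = 3.1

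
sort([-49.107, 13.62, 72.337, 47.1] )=[-49.107, 13.62, 47.1, 72.337]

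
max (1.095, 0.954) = 1.095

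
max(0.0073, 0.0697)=0.0697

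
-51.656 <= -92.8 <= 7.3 False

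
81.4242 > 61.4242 True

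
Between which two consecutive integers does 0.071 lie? 0 and 1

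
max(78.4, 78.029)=78.4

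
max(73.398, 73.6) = 73.6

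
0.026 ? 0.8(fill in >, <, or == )<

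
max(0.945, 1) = 1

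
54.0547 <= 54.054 False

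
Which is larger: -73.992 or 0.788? 0.788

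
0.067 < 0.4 True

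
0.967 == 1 False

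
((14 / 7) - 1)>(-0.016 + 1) True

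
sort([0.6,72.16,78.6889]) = [0.6,72.16,78.6889]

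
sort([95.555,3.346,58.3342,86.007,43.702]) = [3.346,43.702,58.3342,86.007,95.555]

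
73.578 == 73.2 False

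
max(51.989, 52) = 52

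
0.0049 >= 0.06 False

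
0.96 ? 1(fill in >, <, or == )<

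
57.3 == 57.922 False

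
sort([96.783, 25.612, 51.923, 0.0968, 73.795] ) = [0.0968, 25.612, 51.923, 73.795, 96.783]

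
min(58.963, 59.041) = 58.963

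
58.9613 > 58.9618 False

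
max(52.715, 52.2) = 52.715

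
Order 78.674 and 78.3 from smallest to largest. 78.3, 78.674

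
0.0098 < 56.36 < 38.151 False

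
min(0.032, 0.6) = 0.032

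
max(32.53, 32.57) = 32.57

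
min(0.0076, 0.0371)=0.0076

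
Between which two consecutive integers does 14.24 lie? 14 and 15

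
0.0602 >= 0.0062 True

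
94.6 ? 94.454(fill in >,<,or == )>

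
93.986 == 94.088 False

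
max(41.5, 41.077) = 41.5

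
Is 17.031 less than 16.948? No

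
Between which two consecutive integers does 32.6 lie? 32 and 33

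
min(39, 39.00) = 39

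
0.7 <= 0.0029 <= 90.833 False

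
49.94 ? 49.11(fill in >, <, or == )>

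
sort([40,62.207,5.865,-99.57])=[-99.57,5.865,40,62.207]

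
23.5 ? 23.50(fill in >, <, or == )==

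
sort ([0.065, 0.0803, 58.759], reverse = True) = [58.759, 0.0803, 0.065]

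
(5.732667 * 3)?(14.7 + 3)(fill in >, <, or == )<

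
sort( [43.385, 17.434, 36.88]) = [17.434, 36.88, 43.385]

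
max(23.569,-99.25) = 23.569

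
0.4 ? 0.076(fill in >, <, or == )>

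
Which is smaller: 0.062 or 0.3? 0.062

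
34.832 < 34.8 False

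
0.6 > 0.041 True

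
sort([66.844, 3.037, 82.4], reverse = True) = [82.4, 66.844, 3.037]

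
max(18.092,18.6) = 18.6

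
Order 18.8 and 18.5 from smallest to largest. 18.5, 18.8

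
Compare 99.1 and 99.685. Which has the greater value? 99.685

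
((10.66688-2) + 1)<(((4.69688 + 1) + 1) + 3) True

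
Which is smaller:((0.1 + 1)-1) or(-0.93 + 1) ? (-0.93 + 1)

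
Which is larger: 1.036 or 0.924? 1.036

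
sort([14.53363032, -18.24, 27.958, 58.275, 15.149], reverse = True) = [58.275, 27.958, 15.149, 14.53363032, -18.24]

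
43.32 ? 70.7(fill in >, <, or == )<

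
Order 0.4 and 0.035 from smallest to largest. 0.035, 0.4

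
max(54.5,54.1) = 54.5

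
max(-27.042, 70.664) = 70.664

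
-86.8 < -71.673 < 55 True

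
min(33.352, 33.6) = 33.352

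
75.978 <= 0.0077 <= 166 False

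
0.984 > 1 False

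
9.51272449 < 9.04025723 False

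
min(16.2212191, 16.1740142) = 16.1740142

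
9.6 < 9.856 True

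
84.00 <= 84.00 True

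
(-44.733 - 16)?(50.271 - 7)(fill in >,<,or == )<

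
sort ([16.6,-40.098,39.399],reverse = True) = [39.399,16.6,-40.098]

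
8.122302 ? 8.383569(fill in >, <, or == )<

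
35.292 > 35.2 True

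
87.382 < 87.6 True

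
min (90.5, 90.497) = 90.497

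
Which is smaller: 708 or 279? 279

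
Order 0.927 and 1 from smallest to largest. 0.927, 1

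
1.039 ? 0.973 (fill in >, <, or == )>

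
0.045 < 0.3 True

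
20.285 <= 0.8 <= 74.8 False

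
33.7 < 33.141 False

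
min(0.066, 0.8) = 0.066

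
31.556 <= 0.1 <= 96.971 False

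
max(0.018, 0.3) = 0.3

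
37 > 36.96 True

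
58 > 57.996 True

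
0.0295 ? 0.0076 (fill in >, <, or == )>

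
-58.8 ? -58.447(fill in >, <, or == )<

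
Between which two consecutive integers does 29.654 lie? 29 and 30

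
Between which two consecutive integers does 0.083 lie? 0 and 1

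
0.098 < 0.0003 False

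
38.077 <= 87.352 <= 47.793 False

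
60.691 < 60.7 True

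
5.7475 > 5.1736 True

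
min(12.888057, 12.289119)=12.289119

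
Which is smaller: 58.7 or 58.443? 58.443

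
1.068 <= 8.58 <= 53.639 True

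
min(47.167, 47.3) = 47.167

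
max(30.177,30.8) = 30.8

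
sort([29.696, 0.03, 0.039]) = [0.03, 0.039, 29.696]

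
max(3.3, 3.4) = 3.4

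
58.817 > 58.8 True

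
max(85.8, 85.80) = 85.80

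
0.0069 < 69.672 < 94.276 True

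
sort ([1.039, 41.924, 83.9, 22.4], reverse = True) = [83.9, 41.924, 22.4, 1.039]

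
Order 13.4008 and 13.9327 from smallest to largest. 13.4008, 13.9327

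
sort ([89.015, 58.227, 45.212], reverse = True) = [89.015, 58.227, 45.212]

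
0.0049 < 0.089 True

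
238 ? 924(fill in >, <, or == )<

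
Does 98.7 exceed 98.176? Yes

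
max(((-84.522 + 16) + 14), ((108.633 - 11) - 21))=76.633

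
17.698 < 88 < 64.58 False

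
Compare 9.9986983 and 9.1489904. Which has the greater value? 9.9986983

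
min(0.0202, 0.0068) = 0.0068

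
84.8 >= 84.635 True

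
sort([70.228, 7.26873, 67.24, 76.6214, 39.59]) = [7.26873, 39.59, 67.24, 70.228, 76.6214]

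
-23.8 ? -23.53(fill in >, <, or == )<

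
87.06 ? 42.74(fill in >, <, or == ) >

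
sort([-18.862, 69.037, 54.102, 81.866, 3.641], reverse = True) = [81.866, 69.037, 54.102, 3.641, -18.862]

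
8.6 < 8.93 True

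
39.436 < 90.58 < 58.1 False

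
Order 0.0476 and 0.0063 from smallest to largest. 0.0063, 0.0476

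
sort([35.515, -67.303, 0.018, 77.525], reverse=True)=[77.525, 35.515, 0.018, -67.303]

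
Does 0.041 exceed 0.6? No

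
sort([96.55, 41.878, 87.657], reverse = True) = [96.55, 87.657, 41.878]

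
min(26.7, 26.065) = 26.065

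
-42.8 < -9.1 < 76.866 True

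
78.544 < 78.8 True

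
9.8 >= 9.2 True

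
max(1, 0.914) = 1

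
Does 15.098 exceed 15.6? No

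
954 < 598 False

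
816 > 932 False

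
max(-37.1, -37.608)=-37.1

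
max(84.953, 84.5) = 84.953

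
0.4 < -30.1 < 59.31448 False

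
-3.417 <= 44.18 True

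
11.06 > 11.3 False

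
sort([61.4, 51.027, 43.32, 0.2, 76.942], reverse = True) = [76.942, 61.4, 51.027, 43.32, 0.2]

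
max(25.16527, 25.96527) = 25.96527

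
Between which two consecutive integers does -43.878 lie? -44 and -43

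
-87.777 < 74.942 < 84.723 True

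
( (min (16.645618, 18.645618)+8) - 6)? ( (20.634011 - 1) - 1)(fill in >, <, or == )>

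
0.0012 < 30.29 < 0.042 False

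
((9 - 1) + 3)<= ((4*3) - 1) True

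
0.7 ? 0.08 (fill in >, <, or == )>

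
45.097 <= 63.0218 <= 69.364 True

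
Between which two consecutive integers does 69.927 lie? 69 and 70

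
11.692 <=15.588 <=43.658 True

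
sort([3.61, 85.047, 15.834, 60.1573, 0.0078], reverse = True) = [85.047, 60.1573, 15.834, 3.61, 0.0078]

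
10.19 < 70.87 True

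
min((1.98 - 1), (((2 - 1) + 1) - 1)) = 0.98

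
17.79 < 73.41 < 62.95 False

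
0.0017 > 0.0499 False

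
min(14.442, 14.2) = 14.2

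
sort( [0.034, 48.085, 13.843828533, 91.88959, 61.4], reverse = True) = [91.88959, 61.4, 48.085, 13.843828533, 0.034]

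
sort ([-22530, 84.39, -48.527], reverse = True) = [84.39, -48.527, -22530]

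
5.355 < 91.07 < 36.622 False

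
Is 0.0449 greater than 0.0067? Yes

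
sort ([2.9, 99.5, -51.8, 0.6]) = [-51.8, 0.6, 2.9, 99.5]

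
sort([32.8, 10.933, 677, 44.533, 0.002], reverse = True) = [677, 44.533, 32.8, 10.933, 0.002]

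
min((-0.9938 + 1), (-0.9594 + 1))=0.0062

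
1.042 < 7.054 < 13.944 True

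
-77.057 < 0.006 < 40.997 True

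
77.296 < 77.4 True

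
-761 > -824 True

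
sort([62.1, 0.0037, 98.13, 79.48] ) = [0.0037, 62.1, 79.48, 98.13]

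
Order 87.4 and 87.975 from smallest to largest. 87.4, 87.975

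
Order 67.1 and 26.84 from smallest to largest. 26.84, 67.1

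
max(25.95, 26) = 26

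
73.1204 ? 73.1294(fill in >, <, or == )<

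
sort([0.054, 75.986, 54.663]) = [0.054, 54.663, 75.986]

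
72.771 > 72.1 True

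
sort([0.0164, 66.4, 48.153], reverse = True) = [66.4, 48.153, 0.0164]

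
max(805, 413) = 805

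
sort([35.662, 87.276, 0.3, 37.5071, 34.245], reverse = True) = [87.276, 37.5071, 35.662, 34.245, 0.3]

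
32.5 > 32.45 True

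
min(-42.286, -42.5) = -42.5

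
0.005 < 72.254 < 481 True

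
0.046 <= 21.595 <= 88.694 True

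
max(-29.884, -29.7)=-29.7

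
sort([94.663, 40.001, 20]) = [20, 40.001, 94.663]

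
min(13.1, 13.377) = 13.1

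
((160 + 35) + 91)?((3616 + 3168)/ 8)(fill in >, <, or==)<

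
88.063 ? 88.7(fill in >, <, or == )<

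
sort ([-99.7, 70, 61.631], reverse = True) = [70, 61.631, -99.7]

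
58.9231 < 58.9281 True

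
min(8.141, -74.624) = -74.624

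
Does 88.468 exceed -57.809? Yes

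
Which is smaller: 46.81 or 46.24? 46.24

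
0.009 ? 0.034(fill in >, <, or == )<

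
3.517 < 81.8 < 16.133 False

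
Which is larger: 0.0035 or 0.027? 0.027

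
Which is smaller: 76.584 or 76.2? 76.2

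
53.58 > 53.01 True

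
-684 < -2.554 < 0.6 True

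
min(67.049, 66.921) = 66.921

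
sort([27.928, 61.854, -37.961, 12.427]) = [-37.961, 12.427, 27.928, 61.854]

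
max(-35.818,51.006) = 51.006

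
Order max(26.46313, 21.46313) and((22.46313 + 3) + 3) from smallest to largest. max(26.46313, 21.46313), ((22.46313 + 3) + 3)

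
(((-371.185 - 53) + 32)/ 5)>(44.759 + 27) False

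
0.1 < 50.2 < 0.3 False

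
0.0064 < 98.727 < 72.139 False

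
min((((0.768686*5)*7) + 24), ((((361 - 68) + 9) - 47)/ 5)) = 50.90401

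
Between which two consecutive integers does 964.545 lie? 964 and 965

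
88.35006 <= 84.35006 False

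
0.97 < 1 True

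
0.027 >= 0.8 False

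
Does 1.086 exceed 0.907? Yes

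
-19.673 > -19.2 False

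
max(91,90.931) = 91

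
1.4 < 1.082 False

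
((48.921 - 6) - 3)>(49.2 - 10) True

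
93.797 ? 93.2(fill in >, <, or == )>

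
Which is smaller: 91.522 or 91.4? 91.4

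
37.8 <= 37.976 True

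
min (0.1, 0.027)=0.027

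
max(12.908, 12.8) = 12.908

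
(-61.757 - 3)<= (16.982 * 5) True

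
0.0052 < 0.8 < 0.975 True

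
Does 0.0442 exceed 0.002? Yes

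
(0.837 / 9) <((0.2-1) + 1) True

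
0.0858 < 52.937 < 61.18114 True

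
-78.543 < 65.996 True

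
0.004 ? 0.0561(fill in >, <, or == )<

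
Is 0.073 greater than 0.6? No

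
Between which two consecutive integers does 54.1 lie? 54 and 55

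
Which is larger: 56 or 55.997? 56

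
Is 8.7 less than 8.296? No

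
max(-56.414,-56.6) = -56.414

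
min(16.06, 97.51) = 16.06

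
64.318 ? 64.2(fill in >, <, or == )>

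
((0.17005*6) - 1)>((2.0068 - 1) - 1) True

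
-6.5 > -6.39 False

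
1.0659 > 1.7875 False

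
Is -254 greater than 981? No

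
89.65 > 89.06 True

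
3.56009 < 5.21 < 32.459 True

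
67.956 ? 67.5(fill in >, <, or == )>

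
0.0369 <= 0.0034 False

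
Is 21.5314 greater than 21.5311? Yes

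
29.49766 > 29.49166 True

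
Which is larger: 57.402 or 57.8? 57.8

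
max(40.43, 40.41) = 40.43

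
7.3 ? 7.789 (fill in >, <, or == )<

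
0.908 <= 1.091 True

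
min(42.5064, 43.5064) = 42.5064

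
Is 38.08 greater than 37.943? Yes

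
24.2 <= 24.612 True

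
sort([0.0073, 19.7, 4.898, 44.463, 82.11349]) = [0.0073, 4.898, 19.7, 44.463, 82.11349]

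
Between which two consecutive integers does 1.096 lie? 1 and 2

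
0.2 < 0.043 False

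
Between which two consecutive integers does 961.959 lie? 961 and 962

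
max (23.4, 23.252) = 23.4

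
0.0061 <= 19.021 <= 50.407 True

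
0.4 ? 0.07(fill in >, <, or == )>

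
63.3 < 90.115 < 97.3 True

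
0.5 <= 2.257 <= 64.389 True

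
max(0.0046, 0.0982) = 0.0982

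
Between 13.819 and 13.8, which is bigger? 13.819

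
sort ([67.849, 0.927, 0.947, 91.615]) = [0.927, 0.947, 67.849, 91.615]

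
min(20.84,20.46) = 20.46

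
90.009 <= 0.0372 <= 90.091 False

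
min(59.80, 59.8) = 59.80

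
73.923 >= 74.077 False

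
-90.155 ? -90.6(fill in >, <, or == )>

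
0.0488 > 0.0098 True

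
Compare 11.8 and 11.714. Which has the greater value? 11.8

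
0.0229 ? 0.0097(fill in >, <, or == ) >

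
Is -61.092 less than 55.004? Yes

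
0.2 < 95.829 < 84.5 False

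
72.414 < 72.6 True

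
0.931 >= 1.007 False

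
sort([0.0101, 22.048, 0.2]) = [0.0101, 0.2, 22.048]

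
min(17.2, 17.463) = 17.2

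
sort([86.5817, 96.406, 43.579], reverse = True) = [96.406, 86.5817, 43.579]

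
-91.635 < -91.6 True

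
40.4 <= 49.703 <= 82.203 True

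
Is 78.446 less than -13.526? No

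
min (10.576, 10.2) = 10.2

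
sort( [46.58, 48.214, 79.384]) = [46.58, 48.214, 79.384]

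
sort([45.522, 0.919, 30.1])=[0.919, 30.1, 45.522]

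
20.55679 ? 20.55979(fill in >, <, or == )<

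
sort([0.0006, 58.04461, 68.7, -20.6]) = [-20.6, 0.0006, 58.04461, 68.7]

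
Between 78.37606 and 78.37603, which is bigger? 78.37606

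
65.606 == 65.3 False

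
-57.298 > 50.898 False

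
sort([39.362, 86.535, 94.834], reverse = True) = [94.834, 86.535, 39.362]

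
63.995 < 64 True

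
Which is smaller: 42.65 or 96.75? 42.65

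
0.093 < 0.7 True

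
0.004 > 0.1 False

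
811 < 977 True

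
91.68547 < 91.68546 False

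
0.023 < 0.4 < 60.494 True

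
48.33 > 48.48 False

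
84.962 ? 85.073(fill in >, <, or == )<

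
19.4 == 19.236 False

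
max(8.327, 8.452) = 8.452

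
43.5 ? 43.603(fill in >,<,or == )<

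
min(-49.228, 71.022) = -49.228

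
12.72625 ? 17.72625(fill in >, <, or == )<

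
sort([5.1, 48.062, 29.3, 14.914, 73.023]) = [5.1, 14.914, 29.3, 48.062, 73.023]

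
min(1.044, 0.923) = 0.923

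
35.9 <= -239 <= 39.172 False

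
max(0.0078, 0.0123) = 0.0123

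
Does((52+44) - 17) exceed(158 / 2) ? No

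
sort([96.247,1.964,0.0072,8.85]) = [0.0072,1.964,8.85,96.247]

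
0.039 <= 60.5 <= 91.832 True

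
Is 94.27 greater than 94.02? Yes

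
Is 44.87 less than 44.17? No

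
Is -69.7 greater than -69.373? No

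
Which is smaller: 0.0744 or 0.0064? 0.0064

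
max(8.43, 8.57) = 8.57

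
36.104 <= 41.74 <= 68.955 True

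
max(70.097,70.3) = 70.3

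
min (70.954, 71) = 70.954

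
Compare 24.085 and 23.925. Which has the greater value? 24.085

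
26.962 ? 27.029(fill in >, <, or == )<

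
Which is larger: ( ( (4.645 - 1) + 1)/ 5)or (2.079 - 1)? (2.079 - 1)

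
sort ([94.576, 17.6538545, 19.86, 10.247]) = [10.247, 17.6538545, 19.86, 94.576]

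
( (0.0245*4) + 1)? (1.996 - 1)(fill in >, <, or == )>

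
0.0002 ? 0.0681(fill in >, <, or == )<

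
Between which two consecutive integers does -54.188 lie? -55 and -54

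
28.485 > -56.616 True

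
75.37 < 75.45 True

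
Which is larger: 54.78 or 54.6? 54.78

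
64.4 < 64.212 False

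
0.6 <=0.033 False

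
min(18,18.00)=18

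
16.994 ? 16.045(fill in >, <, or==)>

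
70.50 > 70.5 False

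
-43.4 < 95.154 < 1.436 False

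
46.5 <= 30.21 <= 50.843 False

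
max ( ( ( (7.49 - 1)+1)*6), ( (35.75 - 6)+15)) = 44.94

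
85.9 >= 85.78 True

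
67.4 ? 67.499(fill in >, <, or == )<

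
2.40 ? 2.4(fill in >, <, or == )==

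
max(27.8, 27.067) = 27.8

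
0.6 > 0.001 True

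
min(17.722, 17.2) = 17.2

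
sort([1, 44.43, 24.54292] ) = [1, 24.54292, 44.43]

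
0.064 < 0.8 True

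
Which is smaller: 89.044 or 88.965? 88.965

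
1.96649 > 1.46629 True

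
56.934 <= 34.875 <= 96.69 False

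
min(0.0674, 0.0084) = 0.0084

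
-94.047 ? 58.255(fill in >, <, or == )<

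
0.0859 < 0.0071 False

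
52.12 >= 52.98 False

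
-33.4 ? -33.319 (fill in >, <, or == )<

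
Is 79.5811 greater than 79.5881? No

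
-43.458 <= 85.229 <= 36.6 False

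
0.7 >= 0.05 True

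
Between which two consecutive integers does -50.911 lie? -51 and -50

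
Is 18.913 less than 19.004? Yes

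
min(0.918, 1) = 0.918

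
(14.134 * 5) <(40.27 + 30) False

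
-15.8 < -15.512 True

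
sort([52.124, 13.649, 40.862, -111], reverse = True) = [52.124, 40.862, 13.649, -111]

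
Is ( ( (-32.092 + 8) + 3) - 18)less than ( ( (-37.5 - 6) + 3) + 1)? No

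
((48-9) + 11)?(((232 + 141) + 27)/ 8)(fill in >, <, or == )==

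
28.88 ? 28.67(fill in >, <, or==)>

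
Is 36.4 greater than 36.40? No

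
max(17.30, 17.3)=17.3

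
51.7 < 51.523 False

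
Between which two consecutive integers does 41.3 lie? 41 and 42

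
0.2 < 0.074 False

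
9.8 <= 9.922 True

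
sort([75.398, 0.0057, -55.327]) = [-55.327, 0.0057, 75.398]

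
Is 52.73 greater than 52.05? Yes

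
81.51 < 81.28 False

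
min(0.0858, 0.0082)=0.0082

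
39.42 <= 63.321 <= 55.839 False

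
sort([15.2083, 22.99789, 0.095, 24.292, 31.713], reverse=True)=[31.713, 24.292, 22.99789, 15.2083, 0.095]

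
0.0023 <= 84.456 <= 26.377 False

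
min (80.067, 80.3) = 80.067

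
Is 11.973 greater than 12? No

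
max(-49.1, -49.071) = -49.071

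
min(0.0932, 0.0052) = 0.0052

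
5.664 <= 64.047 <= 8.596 False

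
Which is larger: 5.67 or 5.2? 5.67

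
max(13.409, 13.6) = 13.6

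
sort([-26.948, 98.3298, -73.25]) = [-73.25, -26.948, 98.3298]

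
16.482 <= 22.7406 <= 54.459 True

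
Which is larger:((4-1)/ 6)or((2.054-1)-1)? ((4-1)/ 6)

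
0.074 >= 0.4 False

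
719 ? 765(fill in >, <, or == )<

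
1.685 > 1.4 True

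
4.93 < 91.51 True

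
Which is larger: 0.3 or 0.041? 0.3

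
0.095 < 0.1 True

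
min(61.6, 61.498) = 61.498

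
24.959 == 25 False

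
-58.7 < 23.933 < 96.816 True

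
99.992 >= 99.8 True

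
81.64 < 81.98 True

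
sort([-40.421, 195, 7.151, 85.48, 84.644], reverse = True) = [195, 85.48, 84.644, 7.151, -40.421]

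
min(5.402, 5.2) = 5.2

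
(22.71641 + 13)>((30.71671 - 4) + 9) False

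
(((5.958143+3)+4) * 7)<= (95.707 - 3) True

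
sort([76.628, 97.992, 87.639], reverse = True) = [97.992, 87.639, 76.628]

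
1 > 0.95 True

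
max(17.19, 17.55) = 17.55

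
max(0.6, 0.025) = 0.6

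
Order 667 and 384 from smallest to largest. 384, 667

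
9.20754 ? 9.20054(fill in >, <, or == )>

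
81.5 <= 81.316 False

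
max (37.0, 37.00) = 37.00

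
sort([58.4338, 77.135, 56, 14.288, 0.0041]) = [0.0041, 14.288, 56, 58.4338, 77.135]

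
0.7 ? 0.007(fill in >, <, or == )>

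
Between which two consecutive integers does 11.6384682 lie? 11 and 12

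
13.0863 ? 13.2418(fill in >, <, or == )<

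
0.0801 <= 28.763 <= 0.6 False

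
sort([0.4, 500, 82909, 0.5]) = [0.4, 0.5, 500, 82909]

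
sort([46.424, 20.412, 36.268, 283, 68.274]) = [20.412, 36.268, 46.424, 68.274, 283]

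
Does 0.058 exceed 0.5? No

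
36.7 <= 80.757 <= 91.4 True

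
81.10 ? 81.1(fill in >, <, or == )==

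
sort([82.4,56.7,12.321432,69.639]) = [12.321432,56.7,69.639,82.4]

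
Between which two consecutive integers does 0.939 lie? 0 and 1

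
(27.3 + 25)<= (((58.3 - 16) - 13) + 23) True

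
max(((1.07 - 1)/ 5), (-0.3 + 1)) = 0.7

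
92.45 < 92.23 False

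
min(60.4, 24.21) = 24.21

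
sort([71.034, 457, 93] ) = [71.034, 93, 457]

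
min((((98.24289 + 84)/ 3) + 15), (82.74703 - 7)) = 75.74703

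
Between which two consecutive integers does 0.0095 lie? 0 and 1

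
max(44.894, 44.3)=44.894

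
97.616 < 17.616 False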